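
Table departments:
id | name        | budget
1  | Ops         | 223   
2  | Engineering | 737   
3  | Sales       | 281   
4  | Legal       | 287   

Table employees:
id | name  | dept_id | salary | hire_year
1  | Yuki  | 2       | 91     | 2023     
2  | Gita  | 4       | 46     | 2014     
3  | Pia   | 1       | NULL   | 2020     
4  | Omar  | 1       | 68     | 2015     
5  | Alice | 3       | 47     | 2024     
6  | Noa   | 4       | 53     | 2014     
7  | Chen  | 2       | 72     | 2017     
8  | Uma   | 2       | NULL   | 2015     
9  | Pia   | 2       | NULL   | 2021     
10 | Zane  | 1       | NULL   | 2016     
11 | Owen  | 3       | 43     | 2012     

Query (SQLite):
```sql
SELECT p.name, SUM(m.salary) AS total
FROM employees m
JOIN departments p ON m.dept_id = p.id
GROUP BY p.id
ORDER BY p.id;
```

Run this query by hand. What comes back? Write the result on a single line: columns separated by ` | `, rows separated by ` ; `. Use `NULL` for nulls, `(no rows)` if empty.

Join each employees row to its departments via dept_id.
Group joined rows by departments.id; compute SUM(m.salary) per group.
  1: ids {3, 4, 10} → SUM(m.salary)=68
  2: ids {1, 7, 8, 9} → SUM(m.salary)=163
  3: ids {5, 11} → SUM(m.salary)=90
  4: ids {2, 6} → SUM(m.salary)=99

Ops | 68 ; Engineering | 163 ; Sales | 90 ; Legal | 99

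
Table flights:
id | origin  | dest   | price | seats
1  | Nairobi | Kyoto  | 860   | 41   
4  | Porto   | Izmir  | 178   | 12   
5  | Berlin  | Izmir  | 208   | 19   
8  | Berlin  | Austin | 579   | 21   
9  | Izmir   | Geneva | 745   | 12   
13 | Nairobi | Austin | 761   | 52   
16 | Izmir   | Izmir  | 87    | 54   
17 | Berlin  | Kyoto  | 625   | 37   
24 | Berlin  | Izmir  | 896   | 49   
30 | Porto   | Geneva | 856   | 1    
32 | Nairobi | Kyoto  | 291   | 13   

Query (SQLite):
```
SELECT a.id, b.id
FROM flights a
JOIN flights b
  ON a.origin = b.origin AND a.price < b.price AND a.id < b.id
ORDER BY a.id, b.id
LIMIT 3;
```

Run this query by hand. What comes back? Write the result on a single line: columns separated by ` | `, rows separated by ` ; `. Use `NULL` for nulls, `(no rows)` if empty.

Pairs (a,b) with same origin, a.price < b.price, a.id < b.id.
origin groups: Berlin:{5,8,17,24} Izmir:{9,16} Nairobi:{1,13,32} Porto:{4,30}
Ordered by (a.id, b.id); first 3.

4 | 30 ; 5 | 8 ; 5 | 17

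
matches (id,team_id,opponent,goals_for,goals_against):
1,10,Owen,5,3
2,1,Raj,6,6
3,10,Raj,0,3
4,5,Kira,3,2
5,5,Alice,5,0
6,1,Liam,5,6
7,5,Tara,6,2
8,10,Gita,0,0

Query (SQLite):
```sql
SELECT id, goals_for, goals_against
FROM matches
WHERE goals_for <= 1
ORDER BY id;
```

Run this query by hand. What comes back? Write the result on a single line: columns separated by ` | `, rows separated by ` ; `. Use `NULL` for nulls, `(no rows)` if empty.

3 | 0 | 3 ; 8 | 0 | 0

goals_for <= 1: ids {3, 8}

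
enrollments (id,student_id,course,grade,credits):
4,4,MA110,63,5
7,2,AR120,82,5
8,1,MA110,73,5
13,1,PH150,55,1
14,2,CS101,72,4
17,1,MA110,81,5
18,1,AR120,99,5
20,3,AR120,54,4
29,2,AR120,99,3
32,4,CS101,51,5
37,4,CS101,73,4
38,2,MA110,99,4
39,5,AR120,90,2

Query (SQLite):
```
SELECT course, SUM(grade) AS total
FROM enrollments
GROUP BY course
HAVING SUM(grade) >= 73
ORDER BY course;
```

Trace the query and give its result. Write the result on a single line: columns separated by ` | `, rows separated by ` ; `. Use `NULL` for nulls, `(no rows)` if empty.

AR120 | 424 ; CS101 | 196 ; MA110 | 316

Partition enrollments by course; compute SUM(grade) within each group.
HAVING: keep groups where SUM(grade) >= 73.
  AR120: ids {7, 18, 20, 29, 39} → SUM(grade)=424
  CS101: ids {14, 32, 37} → SUM(grade)=196
  MA110: ids {4, 8, 17, 38} → SUM(grade)=316
  PH150: ids {13} → SUM(grade)=55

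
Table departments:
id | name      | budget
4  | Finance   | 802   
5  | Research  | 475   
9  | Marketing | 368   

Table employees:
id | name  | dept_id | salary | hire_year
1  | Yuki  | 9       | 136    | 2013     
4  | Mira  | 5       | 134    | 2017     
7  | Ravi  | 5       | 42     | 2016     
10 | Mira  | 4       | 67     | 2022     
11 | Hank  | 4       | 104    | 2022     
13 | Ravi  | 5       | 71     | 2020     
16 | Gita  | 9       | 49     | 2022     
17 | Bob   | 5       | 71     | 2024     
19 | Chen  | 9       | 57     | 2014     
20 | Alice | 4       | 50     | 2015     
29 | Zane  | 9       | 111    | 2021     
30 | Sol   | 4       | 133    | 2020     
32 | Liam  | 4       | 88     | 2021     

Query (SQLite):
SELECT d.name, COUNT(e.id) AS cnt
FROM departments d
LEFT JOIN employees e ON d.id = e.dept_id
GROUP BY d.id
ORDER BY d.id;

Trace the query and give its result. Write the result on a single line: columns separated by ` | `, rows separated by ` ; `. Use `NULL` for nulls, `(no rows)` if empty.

LEFT JOIN keeps every departments row; unmatched ones get NULL for employees columns.
Group by departments.id and compute COUNT(e.id). COUNT(col) of an all-NULL group is 0.
  4: ids {10, 11, 20, 30, 32} → COUNT(e.id)=5
  5: ids {4, 7, 13, 17} → COUNT(e.id)=4
  9: ids {1, 16, 19, 29} → COUNT(e.id)=4

Finance | 5 ; Research | 4 ; Marketing | 4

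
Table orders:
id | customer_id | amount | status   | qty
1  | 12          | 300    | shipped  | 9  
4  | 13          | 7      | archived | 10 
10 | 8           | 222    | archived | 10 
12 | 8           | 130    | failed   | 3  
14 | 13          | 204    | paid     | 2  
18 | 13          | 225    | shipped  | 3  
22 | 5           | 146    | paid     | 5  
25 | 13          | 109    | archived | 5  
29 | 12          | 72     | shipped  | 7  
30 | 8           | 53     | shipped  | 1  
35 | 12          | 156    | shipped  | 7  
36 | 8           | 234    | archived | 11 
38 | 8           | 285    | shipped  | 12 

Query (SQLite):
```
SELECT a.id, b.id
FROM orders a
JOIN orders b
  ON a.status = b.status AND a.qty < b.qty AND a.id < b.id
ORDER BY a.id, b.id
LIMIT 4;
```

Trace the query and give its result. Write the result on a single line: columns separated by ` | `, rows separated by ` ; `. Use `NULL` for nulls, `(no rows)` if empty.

Pairs (a,b) with same status, a.qty < b.qty, a.id < b.id.
status groups: archived:{4,10,25,36} failed:{12} paid:{14,22} shipped:{1,18,29,30,35,38}
Ordered by (a.id, b.id); first 4.

1 | 38 ; 4 | 36 ; 10 | 36 ; 14 | 22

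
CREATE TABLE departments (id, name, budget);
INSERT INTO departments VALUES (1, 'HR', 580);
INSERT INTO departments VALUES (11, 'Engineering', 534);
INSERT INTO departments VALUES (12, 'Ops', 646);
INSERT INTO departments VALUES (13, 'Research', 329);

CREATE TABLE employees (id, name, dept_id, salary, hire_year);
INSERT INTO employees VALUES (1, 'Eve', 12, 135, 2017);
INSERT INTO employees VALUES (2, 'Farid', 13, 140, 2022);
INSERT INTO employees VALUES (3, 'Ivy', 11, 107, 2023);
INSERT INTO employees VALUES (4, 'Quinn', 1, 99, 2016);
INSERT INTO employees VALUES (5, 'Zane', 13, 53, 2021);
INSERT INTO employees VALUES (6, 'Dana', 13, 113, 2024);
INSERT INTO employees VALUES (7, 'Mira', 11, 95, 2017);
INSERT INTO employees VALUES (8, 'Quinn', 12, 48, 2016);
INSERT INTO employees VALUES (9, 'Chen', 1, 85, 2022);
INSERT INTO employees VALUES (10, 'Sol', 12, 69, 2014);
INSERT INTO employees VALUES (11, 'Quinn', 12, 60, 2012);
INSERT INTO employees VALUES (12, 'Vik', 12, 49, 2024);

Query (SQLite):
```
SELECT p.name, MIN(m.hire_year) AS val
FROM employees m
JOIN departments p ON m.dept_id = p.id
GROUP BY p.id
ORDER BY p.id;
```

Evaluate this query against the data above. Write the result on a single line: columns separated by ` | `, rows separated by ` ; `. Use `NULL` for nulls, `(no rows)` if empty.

Join each employees row to its departments via dept_id.
Group joined rows by departments.id; compute MIN(m.hire_year) per group.
  1: ids {4, 9} → MIN(m.hire_year)=2016
  11: ids {3, 7} → MIN(m.hire_year)=2017
  12: ids {1, 8, 10, 11, 12} → MIN(m.hire_year)=2012
  13: ids {2, 5, 6} → MIN(m.hire_year)=2021

HR | 2016 ; Engineering | 2017 ; Ops | 2012 ; Research | 2021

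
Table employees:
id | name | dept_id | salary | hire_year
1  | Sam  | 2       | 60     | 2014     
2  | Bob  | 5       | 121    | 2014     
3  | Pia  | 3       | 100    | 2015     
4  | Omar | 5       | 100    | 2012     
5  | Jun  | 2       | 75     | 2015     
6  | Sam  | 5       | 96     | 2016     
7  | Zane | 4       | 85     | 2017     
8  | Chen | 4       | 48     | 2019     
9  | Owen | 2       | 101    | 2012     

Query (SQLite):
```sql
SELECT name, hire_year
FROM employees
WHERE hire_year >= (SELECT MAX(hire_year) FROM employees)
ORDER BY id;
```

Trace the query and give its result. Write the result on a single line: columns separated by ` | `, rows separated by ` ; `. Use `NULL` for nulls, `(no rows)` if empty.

Scalar subquery: MAX(hire_year) over all employees rows = 2019.
Keep rows where hire_year >= that value.

Chen | 2019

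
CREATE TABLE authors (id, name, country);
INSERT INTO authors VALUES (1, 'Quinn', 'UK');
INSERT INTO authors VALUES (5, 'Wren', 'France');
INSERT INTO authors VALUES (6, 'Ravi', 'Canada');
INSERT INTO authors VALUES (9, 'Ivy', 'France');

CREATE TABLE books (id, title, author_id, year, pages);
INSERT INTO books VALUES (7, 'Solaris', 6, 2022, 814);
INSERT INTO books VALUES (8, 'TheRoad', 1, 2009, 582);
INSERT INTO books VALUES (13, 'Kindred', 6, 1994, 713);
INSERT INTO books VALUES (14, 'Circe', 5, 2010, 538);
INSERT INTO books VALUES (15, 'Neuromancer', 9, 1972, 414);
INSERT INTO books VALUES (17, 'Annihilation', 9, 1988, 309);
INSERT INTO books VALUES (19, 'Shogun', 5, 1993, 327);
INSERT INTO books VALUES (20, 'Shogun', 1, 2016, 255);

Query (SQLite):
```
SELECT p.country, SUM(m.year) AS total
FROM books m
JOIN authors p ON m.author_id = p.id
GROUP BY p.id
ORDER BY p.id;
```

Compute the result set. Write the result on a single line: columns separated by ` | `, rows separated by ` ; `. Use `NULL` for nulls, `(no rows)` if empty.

UK | 4025 ; France | 4003 ; Canada | 4016 ; France | 3960

Join each books row to its authors via author_id.
Group joined rows by authors.id; compute SUM(m.year) per group.
  1: ids {8, 20} → SUM(m.year)=4025
  5: ids {14, 19} → SUM(m.year)=4003
  6: ids {7, 13} → SUM(m.year)=4016
  9: ids {15, 17} → SUM(m.year)=3960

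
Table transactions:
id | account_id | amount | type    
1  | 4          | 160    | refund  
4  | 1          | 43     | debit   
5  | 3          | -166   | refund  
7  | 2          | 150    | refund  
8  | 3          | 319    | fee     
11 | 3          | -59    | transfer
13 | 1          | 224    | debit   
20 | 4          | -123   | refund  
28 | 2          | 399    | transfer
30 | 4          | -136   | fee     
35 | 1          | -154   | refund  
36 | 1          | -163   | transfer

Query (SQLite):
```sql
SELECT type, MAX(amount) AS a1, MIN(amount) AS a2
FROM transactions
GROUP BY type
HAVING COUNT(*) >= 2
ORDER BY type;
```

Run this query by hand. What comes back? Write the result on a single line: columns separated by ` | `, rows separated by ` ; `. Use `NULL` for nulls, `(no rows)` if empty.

debit | 224 | 43 ; fee | 319 | -136 ; refund | 160 | -166 ; transfer | 399 | -163

Group transactions by type.
Per group compute: MAX(amount), MIN(amount).
HAVING: drop groups with fewer than 2 rows.
  debit: ids {4, 13} → MAX(amount)=224, MIN(amount)=43
  fee: ids {8, 30} → MAX(amount)=319, MIN(amount)=-136
  refund: ids {1, 5, 7, 20, 35} → MAX(amount)=160, MIN(amount)=-166
  transfer: ids {11, 28, 36} → MAX(amount)=399, MIN(amount)=-163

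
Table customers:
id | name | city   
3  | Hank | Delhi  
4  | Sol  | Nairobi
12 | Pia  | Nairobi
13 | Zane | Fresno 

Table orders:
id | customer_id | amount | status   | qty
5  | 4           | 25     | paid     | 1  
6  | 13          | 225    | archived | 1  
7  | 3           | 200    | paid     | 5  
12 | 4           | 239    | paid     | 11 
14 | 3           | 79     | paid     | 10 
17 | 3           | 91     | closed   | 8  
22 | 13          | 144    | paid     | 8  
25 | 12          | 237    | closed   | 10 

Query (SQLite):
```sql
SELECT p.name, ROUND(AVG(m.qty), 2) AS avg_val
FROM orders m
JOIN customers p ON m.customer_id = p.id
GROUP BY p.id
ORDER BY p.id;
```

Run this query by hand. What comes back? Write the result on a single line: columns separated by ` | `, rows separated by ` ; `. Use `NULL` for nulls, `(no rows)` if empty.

Hank | 7.67 ; Sol | 6 ; Pia | 10 ; Zane | 4.5

Join each orders row to its customers via customer_id.
Group joined rows by customers.id; compute ROUND(AVG(m.qty), 2) per group.
  3: ids {7, 14, 17} → ROUND(AVG(m.qty), 2)=7.67
  4: ids {5, 12} → ROUND(AVG(m.qty), 2)=6
  12: ids {25} → ROUND(AVG(m.qty), 2)=10
  13: ids {6, 22} → ROUND(AVG(m.qty), 2)=4.5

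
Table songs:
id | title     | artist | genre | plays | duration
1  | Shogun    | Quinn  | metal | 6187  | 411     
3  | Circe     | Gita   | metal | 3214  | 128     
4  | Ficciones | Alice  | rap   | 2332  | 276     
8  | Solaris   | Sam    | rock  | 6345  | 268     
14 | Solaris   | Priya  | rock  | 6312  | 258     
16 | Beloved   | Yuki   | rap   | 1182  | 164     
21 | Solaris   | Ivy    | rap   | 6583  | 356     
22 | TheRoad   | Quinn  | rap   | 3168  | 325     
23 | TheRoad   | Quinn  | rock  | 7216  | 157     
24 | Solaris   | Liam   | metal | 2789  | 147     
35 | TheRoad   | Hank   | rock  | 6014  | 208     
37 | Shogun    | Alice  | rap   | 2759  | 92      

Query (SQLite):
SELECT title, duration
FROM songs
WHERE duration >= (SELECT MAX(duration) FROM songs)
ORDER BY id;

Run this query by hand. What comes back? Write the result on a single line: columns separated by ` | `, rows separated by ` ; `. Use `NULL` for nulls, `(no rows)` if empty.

Scalar subquery: MAX(duration) over all songs rows = 411.
Keep rows where duration >= that value.

Shogun | 411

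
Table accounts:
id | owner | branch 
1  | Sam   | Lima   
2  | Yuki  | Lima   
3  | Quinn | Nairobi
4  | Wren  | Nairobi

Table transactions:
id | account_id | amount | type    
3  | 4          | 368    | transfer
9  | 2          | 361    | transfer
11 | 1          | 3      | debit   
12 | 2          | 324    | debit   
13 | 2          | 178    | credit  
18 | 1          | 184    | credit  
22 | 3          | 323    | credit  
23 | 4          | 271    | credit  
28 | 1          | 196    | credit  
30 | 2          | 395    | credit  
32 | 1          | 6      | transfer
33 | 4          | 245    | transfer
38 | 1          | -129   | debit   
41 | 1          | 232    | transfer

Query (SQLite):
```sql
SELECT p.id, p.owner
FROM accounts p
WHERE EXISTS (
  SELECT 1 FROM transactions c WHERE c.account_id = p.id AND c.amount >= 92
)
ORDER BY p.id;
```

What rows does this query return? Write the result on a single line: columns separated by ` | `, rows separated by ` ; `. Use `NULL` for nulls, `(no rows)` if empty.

1 | Sam ; 2 | Yuki ; 3 | Quinn ; 4 | Wren

For each accounts row, check whether any transactions with matching account_id has amount >= 92.
Keep rows where that is true.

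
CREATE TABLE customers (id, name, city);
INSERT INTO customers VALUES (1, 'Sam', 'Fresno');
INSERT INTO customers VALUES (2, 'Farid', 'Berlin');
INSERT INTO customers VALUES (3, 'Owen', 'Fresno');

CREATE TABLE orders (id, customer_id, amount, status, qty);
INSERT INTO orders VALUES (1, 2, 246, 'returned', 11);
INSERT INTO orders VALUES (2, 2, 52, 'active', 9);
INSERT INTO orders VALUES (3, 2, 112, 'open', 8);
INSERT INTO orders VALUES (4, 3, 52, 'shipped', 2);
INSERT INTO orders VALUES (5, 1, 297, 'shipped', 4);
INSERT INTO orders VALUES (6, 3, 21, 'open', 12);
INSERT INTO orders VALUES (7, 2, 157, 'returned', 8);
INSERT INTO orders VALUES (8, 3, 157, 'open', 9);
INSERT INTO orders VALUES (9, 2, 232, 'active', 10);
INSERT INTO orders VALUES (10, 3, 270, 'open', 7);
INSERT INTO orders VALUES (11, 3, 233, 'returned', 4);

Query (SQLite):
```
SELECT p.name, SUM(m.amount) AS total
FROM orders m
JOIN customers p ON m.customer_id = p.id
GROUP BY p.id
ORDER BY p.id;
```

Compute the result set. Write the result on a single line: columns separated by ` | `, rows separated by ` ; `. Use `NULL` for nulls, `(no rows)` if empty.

Sam | 297 ; Farid | 799 ; Owen | 733

Join each orders row to its customers via customer_id.
Group joined rows by customers.id; compute SUM(m.amount) per group.
  1: ids {5} → SUM(m.amount)=297
  2: ids {1, 2, 3, 7, 9} → SUM(m.amount)=799
  3: ids {4, 6, 8, 10, 11} → SUM(m.amount)=733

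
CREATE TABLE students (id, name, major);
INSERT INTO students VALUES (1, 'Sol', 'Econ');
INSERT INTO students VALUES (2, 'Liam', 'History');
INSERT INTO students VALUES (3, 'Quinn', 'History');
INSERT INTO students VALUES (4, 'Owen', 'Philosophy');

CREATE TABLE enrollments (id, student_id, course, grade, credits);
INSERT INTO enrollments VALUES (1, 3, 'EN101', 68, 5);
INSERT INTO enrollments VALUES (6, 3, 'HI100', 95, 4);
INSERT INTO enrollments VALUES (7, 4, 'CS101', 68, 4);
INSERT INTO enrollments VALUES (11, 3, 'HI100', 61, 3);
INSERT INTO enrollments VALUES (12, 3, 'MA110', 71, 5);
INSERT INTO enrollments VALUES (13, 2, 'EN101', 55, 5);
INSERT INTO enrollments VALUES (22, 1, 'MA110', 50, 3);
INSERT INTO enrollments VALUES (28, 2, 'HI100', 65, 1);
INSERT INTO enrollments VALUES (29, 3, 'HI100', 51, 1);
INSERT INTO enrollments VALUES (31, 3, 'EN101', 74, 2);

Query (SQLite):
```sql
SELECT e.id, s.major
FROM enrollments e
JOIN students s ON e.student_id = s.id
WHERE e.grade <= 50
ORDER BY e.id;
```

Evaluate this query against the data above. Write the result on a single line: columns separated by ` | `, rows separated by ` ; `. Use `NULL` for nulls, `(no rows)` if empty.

22 | Econ

Each enrollments row matches the students row where student_id = students.id.
Then keep rows with e.grade <= 50.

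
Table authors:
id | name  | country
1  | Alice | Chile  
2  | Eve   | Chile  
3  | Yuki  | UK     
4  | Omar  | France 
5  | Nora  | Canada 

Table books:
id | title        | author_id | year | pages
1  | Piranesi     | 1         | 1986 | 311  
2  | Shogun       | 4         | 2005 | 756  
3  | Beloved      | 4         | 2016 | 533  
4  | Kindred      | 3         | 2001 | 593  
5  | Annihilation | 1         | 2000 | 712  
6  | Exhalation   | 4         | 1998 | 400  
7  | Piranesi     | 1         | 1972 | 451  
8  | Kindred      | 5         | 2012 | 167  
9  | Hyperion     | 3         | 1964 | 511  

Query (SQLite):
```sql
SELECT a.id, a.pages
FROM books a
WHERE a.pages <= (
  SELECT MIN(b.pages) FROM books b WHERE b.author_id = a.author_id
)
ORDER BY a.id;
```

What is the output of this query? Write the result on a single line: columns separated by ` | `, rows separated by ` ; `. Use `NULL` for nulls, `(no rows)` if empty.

For each books row a, compute MIN(pages) over rows sharing a.author_id.
Keep row a if a.pages <= that per-group MIN.
  author_id=1: MIN(pages) = 311
  author_id=3: MIN(pages) = 511
  author_id=4: MIN(pages) = 400
  author_id=5: MIN(pages) = 167

1 | 311 ; 6 | 400 ; 8 | 167 ; 9 | 511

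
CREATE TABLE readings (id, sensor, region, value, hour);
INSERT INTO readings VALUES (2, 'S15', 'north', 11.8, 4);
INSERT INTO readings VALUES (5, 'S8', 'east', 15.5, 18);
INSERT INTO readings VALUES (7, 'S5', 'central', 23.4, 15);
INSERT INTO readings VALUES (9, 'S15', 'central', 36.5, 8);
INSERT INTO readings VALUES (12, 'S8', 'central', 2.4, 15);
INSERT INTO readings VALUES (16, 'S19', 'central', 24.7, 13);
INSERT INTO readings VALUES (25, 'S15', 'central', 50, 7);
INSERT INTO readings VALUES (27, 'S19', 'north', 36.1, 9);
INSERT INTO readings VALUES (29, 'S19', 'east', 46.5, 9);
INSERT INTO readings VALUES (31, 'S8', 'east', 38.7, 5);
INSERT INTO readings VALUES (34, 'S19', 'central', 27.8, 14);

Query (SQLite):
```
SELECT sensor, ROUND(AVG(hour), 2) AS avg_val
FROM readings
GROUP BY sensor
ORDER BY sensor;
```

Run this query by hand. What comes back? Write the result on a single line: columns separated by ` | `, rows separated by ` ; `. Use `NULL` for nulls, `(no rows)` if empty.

S15 | 6.33 ; S19 | 11.25 ; S5 | 15 ; S8 | 12.67

Partition readings by sensor; compute ROUND(AVG(hour), 2) within each group.
  S15: ids {2, 9, 25} → ROUND(AVG(hour), 2)=6.33
  S19: ids {16, 27, 29, 34} → ROUND(AVG(hour), 2)=11.25
  S5: ids {7} → ROUND(AVG(hour), 2)=15
  S8: ids {5, 12, 31} → ROUND(AVG(hour), 2)=12.67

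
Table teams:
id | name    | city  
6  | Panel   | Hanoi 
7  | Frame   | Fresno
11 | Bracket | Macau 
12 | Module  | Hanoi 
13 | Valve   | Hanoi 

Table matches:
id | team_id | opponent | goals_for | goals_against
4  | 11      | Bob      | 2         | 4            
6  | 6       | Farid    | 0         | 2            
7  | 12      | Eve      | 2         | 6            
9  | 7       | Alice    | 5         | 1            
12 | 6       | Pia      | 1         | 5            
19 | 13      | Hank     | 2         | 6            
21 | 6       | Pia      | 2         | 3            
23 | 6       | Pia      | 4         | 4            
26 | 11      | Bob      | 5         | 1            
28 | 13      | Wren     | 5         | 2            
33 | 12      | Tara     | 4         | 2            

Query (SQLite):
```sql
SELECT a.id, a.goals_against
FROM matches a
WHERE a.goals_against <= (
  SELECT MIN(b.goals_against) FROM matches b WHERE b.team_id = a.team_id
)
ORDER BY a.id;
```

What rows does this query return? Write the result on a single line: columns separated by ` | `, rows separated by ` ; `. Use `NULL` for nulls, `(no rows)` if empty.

For each matches row a, compute MIN(goals_against) over rows sharing a.team_id.
Keep row a if a.goals_against <= that per-group MIN.
  team_id=6: MIN(goals_against) = 2
  team_id=7: MIN(goals_against) = 1
  team_id=11: MIN(goals_against) = 1
  team_id=12: MIN(goals_against) = 2
  team_id=13: MIN(goals_against) = 2

6 | 2 ; 9 | 1 ; 26 | 1 ; 28 | 2 ; 33 | 2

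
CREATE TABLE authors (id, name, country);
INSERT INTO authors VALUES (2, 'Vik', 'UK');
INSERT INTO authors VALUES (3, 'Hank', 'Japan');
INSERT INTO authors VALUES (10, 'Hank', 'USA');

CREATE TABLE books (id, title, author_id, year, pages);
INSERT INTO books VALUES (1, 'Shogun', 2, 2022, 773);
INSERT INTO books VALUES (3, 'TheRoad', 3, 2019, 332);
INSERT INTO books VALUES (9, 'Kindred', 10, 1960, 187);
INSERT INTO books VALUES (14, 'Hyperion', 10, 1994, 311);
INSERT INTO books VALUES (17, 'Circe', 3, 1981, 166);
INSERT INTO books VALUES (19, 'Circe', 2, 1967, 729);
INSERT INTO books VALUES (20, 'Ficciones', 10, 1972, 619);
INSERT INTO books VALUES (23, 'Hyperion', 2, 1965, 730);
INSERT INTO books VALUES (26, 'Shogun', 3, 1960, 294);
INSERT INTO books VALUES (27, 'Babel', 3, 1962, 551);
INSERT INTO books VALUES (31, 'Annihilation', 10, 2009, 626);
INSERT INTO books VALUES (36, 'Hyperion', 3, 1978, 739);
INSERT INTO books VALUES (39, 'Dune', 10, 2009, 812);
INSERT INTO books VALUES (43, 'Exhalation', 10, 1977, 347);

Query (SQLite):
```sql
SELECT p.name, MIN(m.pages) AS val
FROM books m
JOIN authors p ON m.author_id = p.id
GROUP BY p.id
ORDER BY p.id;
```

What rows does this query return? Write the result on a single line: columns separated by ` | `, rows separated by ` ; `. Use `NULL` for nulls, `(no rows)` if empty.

Join each books row to its authors via author_id.
Group joined rows by authors.id; compute MIN(m.pages) per group.
  2: ids {1, 19, 23} → MIN(m.pages)=729
  3: ids {3, 17, 26, 27, 36} → MIN(m.pages)=166
  10: ids {9, 14, 20, 31, 39, 43} → MIN(m.pages)=187

Vik | 729 ; Hank | 166 ; Hank | 187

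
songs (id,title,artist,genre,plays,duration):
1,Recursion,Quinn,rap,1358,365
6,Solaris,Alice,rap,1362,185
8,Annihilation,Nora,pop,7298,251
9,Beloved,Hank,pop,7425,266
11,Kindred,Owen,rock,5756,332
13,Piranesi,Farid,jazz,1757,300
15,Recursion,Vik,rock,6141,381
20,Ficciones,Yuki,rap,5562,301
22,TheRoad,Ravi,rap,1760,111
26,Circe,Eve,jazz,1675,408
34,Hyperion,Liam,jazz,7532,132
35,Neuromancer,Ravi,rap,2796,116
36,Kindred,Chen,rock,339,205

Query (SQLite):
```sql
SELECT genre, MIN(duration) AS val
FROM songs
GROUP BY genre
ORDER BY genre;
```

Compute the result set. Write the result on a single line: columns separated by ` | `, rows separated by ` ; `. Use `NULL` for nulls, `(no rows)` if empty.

jazz | 132 ; pop | 251 ; rap | 111 ; rock | 205

Partition songs by genre; compute MIN(duration) within each group.
  jazz: ids {13, 26, 34} → MIN(duration)=132
  pop: ids {8, 9} → MIN(duration)=251
  rap: ids {1, 6, 20, 22, 35} → MIN(duration)=111
  rock: ids {11, 15, 36} → MIN(duration)=205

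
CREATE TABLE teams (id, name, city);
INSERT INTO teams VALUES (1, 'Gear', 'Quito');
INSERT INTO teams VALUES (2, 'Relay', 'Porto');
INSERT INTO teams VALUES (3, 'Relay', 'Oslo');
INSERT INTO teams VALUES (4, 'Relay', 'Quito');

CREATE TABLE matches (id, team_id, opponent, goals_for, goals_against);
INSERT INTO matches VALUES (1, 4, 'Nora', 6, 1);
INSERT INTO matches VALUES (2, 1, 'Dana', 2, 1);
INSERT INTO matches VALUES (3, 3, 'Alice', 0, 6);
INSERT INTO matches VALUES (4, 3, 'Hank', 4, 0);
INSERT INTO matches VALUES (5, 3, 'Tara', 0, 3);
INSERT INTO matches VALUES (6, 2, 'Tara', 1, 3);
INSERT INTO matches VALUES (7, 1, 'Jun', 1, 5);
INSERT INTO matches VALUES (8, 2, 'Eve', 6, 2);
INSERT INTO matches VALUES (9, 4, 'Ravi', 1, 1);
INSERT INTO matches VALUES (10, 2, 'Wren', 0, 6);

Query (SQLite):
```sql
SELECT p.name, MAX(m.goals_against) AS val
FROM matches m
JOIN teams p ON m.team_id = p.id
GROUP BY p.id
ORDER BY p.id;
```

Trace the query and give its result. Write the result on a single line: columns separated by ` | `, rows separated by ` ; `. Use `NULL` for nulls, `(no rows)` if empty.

Join each matches row to its teams via team_id.
Group joined rows by teams.id; compute MAX(m.goals_against) per group.
  1: ids {2, 7} → MAX(m.goals_against)=5
  2: ids {6, 8, 10} → MAX(m.goals_against)=6
  3: ids {3, 4, 5} → MAX(m.goals_against)=6
  4: ids {1, 9} → MAX(m.goals_against)=1

Gear | 5 ; Relay | 6 ; Relay | 6 ; Relay | 1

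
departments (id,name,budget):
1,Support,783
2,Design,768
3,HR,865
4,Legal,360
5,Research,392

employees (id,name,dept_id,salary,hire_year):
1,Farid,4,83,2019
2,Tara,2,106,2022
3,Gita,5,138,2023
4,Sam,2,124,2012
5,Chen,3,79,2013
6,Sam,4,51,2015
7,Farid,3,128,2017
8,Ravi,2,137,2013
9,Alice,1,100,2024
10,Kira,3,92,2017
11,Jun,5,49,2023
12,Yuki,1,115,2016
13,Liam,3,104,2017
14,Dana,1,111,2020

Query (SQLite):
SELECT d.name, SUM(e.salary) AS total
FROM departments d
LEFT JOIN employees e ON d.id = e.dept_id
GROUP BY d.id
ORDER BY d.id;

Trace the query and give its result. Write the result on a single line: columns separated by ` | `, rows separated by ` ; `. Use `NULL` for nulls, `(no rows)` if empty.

LEFT JOIN keeps every departments row; unmatched ones get NULL for employees columns.
Group by departments.id and compute SUM(e.salary). SUM over an all-NULL group is NULL.
  1: ids {9, 12, 14} → SUM(e.salary)=326
  2: ids {2, 4, 8} → SUM(e.salary)=367
  3: ids {5, 7, 10, 13} → SUM(e.salary)=403
  4: ids {1, 6} → SUM(e.salary)=134
  5: ids {3, 11} → SUM(e.salary)=187

Support | 326 ; Design | 367 ; HR | 403 ; Legal | 134 ; Research | 187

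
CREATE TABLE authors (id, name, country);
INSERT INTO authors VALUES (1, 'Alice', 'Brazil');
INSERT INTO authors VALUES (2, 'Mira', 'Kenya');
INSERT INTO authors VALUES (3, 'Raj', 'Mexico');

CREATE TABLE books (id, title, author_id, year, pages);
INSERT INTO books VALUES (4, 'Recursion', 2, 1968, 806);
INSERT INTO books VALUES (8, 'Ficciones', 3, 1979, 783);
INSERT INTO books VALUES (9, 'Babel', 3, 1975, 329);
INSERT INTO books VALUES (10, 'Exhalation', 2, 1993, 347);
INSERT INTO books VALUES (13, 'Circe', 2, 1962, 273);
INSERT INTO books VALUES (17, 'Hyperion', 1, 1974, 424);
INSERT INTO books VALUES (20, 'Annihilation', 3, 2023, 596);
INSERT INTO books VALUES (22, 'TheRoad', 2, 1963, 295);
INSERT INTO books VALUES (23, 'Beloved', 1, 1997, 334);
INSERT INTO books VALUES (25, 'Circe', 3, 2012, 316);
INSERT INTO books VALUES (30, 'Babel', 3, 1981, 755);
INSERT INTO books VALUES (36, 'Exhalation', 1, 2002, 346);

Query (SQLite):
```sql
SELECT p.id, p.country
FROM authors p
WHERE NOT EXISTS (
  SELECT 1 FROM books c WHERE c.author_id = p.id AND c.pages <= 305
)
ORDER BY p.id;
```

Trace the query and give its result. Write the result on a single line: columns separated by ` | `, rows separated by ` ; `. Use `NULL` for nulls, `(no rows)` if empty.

1 | Brazil ; 3 | Mexico

For each authors row, check whether any books with matching author_id has pages <= 305.
Keep rows where that is false.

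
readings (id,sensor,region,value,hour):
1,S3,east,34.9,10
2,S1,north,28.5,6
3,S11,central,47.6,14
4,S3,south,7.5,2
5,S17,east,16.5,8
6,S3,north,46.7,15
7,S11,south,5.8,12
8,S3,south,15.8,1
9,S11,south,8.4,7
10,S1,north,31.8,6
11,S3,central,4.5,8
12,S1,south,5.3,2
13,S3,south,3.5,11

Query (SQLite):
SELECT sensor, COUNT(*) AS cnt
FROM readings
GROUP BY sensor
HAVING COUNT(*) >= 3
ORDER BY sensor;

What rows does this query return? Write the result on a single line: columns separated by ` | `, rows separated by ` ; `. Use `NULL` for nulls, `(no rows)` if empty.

Partition readings by sensor; compute COUNT(*) within each group.
HAVING: keep groups with count ≥ 3.
  S1: ids {2, 10, 12} → COUNT(*)=3
  S11: ids {3, 7, 9} → COUNT(*)=3
  S17: ids {5} → COUNT(*)=1
  S3: ids {1, 4, 6, 8, 11, 13} → COUNT(*)=6

S1 | 3 ; S11 | 3 ; S3 | 6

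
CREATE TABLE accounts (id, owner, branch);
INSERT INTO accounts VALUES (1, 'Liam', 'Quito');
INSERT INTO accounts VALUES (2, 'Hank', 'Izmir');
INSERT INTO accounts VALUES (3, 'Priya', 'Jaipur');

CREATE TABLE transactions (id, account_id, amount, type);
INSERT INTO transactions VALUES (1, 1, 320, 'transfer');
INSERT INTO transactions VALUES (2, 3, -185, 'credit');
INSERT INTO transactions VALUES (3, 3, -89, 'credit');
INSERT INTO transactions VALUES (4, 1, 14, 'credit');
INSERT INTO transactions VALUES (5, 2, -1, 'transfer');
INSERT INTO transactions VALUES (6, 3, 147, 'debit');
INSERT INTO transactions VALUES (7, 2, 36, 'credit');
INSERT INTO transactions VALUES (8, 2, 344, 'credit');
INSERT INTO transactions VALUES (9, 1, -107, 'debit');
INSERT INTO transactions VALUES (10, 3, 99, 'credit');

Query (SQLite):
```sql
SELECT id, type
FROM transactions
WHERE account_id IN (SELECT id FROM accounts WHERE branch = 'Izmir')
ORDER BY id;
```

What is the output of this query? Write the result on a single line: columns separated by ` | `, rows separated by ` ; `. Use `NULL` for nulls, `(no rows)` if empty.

5 | transfer ; 7 | credit ; 8 | credit

Inner query: accounts.id where branch = 'Izmir'.
Outer: keep transactions rows whose account_id is in that set.
Inner query → {2}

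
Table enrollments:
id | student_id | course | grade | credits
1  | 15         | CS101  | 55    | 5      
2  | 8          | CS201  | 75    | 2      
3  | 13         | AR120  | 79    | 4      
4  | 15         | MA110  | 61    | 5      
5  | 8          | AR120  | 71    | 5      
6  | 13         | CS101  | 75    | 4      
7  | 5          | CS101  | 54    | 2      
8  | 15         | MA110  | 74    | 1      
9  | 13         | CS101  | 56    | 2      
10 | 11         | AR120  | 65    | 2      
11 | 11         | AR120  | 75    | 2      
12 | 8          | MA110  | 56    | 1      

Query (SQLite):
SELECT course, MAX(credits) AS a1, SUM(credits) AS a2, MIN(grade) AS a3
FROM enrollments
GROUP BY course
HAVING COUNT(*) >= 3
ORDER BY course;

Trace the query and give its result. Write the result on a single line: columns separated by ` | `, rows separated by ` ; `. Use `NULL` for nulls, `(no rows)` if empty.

AR120 | 5 | 13 | 65 ; CS101 | 5 | 13 | 54 ; MA110 | 5 | 7 | 56

Group enrollments by course.
Per group compute: MAX(credits), SUM(credits), MIN(grade).
HAVING: drop groups with fewer than 3 rows.
  AR120: ids {3, 5, 10, 11} → MAX(credits)=5, SUM(credits)=13, MIN(grade)=65
  CS101: ids {1, 6, 7, 9} → MAX(credits)=5, SUM(credits)=13, MIN(grade)=54
  CS201: ids {2} → MAX(credits)=2, SUM(credits)=2, MIN(grade)=75
  MA110: ids {4, 8, 12} → MAX(credits)=5, SUM(credits)=7, MIN(grade)=56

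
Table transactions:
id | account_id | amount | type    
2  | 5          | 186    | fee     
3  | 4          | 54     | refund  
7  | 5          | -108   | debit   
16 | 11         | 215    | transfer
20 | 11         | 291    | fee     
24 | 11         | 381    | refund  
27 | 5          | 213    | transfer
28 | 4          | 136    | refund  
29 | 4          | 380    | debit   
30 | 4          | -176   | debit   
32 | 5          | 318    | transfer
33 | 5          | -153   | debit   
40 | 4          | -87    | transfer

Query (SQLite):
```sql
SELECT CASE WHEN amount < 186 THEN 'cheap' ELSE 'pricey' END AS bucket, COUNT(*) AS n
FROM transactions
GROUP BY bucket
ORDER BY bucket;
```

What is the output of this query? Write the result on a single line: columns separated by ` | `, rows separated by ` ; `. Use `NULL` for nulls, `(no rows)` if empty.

Bucket rows by amount < 186 → 'cheap' else 'pricey'; count each bucket.

cheap | 6 ; pricey | 7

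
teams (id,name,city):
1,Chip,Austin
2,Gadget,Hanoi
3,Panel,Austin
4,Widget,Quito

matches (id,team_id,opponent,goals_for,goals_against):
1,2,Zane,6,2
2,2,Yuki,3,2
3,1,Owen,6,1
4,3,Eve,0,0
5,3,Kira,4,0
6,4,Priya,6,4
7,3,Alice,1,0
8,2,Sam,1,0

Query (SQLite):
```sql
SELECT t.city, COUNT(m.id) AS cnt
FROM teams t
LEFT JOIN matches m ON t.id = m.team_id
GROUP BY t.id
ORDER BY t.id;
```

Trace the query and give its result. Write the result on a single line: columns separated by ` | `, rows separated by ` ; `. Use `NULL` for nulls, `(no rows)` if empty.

LEFT JOIN keeps every teams row; unmatched ones get NULL for matches columns.
Group by teams.id and compute COUNT(m.id). COUNT(col) of an all-NULL group is 0.
  1: ids {3} → COUNT(m.id)=1
  2: ids {1, 2, 8} → COUNT(m.id)=3
  3: ids {4, 5, 7} → COUNT(m.id)=3
  4: ids {6} → COUNT(m.id)=1

Austin | 1 ; Hanoi | 3 ; Austin | 3 ; Quito | 1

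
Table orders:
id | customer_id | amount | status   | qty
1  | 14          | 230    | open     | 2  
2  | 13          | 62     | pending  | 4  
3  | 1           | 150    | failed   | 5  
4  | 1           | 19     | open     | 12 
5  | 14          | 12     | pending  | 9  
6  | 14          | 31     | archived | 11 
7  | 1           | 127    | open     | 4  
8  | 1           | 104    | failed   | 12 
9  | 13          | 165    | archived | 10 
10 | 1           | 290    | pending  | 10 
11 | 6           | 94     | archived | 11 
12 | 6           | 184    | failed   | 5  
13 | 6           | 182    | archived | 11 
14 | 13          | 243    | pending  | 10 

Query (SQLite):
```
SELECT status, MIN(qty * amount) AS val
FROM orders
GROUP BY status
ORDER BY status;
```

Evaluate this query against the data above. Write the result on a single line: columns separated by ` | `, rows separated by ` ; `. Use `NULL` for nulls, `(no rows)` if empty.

For each row compute qty * amount.
Group by status; take MIN of the expression per group.
  archived: ids {6, 9, 11, 13} → MIN(qty * amount)=341
  failed: ids {3, 8, 12} → MIN(qty * amount)=750
  open: ids {1, 4, 7} → MIN(qty * amount)=228
  pending: ids {2, 5, 10, 14} → MIN(qty * amount)=108

archived | 341 ; failed | 750 ; open | 228 ; pending | 108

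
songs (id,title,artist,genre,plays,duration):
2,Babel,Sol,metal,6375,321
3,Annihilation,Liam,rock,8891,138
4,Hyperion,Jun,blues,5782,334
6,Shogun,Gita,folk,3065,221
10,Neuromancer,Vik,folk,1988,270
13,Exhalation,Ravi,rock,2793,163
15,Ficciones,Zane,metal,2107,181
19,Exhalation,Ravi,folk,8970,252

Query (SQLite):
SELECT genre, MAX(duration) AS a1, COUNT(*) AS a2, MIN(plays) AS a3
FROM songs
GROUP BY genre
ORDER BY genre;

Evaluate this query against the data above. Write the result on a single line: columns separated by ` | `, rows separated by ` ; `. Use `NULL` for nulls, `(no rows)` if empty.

blues | 334 | 1 | 5782 ; folk | 270 | 3 | 1988 ; metal | 321 | 2 | 2107 ; rock | 163 | 2 | 2793

Group songs by genre.
Per group compute: MAX(duration), COUNT(*), MIN(plays).
  blues: ids {4} → MAX(duration)=334, COUNT(*)=1, MIN(plays)=5782
  folk: ids {6, 10, 19} → MAX(duration)=270, COUNT(*)=3, MIN(plays)=1988
  metal: ids {2, 15} → MAX(duration)=321, COUNT(*)=2, MIN(plays)=2107
  rock: ids {3, 13} → MAX(duration)=163, COUNT(*)=2, MIN(plays)=2793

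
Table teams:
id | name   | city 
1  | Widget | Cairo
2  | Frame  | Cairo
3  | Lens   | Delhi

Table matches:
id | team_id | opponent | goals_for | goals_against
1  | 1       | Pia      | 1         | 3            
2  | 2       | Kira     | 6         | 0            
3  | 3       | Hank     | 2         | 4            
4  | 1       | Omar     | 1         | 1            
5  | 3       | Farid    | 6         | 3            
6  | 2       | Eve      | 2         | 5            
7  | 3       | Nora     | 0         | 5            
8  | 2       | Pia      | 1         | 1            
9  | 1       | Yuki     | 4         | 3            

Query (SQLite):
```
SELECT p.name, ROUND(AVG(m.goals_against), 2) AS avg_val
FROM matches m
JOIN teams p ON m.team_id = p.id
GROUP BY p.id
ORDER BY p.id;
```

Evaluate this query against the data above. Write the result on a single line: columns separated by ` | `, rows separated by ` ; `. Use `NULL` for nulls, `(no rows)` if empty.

Widget | 2.33 ; Frame | 2 ; Lens | 4

Join each matches row to its teams via team_id.
Group joined rows by teams.id; compute ROUND(AVG(m.goals_against), 2) per group.
  1: ids {1, 4, 9} → ROUND(AVG(m.goals_against), 2)=2.33
  2: ids {2, 6, 8} → ROUND(AVG(m.goals_against), 2)=2
  3: ids {3, 5, 7} → ROUND(AVG(m.goals_against), 2)=4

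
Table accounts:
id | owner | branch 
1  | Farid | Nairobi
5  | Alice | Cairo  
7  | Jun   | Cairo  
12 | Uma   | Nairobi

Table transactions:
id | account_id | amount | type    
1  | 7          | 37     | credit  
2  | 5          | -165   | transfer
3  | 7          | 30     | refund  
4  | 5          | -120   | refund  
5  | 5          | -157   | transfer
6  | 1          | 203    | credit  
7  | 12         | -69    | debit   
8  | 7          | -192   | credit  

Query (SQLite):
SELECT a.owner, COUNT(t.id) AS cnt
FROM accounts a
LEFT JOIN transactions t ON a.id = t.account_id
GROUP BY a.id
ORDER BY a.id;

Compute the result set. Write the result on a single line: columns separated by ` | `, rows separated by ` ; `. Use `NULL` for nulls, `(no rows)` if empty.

Farid | 1 ; Alice | 3 ; Jun | 3 ; Uma | 1

LEFT JOIN keeps every accounts row; unmatched ones get NULL for transactions columns.
Group by accounts.id and compute COUNT(t.id). COUNT(col) of an all-NULL group is 0.
  1: ids {6} → COUNT(t.id)=1
  5: ids {2, 4, 5} → COUNT(t.id)=3
  7: ids {1, 3, 8} → COUNT(t.id)=3
  12: ids {7} → COUNT(t.id)=1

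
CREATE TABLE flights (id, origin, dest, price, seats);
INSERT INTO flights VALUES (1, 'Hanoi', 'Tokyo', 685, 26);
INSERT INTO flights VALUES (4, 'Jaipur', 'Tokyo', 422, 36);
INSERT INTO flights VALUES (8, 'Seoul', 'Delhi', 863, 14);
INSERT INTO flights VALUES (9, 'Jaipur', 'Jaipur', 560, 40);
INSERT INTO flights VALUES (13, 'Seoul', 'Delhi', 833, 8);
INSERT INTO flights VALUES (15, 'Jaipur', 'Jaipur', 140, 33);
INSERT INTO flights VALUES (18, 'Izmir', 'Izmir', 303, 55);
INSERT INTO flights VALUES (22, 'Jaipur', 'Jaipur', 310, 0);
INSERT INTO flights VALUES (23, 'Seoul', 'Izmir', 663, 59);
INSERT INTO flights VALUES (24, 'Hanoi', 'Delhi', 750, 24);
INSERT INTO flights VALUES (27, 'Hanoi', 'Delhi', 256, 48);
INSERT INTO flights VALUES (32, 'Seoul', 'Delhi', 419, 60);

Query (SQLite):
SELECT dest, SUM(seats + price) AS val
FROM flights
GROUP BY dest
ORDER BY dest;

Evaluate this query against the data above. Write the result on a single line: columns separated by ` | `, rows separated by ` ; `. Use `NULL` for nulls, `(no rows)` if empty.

For each row compute seats + price.
Group by dest; take SUM of the expression per group.
  Delhi: ids {8, 13, 24, 27, 32} → SUM(seats + price)=3275
  Izmir: ids {18, 23} → SUM(seats + price)=1080
  Jaipur: ids {9, 15, 22} → SUM(seats + price)=1083
  Tokyo: ids {1, 4} → SUM(seats + price)=1169

Delhi | 3275 ; Izmir | 1080 ; Jaipur | 1083 ; Tokyo | 1169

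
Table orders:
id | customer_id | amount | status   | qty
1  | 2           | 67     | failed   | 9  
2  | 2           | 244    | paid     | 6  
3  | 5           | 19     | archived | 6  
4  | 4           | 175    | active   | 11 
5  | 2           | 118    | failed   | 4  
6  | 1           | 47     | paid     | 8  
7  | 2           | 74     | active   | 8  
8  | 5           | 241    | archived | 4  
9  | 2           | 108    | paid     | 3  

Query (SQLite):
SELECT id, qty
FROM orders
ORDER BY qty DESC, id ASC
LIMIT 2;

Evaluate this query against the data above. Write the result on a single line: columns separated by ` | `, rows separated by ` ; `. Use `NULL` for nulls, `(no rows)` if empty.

Sort by qty desc, tiebreak id asc: (11, id=4), (9, id=1), (8, id=6), (8, id=7), (6, id=2) …. Take first 2.

4 | 11 ; 1 | 9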